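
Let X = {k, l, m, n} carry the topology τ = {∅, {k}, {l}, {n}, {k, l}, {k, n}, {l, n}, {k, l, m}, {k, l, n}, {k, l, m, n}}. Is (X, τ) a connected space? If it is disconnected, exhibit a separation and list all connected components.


(X, τ) is disconnected; components = [{n}, {k, l, m}].

Find clopen sets (U ∈ τ with X ∖ U ∈ τ):
  U = ∅, X ∖ U = {k, l, m, n} — both open, so U is clopen.
  U = {n}, X ∖ U = {k, l, m} — both open, so U is clopen.
  U = {k, l, m}, X ∖ U = {n} — both open, so U is clopen.
  U = {k, l, m, n}, X ∖ U = ∅ — both open, so U is clopen.
Nontrivial clopen(s) exist: e.g. {k, l, m}. So (X, τ) is disconnected.
Compute connected components by grouping points that agree on all clopens:
  component: {n}
  component: {k, l, m}


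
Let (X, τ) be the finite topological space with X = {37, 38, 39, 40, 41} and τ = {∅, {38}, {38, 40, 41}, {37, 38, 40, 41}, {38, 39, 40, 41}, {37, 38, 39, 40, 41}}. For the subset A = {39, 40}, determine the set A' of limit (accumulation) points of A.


A' = {37, 39, 41}

For each x ∈ X, list the open sets U ∈ τ with x ∈ U, then check whether U ∩ (A ∖ {x}) ≠ ∅ for every such U.
  x = 37: opens ∋ x are {37, 38, 40, 41}, {37, 38, 39, 40, 41}; each meets A ∖ {37}, so x IS a limit point.
  x = 38: open {38} ∋ x has {38} ∩ (A ∖ {38}) = ∅, so x is NOT a limit point.
  x = 39: opens ∋ x are {38, 39, 40, 41}, {37, 38, 39, 40, 41}; each meets A ∖ {39}, so x IS a limit point.
  x = 40: open {38, 40, 41} ∋ x has {38, 40, 41} ∩ (A ∖ {40}) = ∅, so x is NOT a limit point.
  x = 41: opens ∋ x are {38, 40, 41}, {37, 38, 40, 41}, {38, 39, 40, 41}, {37, 38, 39, 40, 41}; each meets A ∖ {41}, so x IS a limit point.
Collecting: A' = {37, 39, 41}.


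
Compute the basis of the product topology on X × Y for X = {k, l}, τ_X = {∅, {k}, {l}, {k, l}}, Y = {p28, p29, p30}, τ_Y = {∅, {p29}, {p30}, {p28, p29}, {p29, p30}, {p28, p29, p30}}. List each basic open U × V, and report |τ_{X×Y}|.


Basis B = {∅ × ∅, {k} × {p29}, {k} × {p30}, {l} × {p29}, {l} × {p30}, {k} × {p28, p29}, {k} × {p29, p30}, {k, l} × {p29}, {k, l} × {p30}, {l} × {p28, p29}, {l} × {p29, p30}, {k} × {p28, p29, p30}, {l} × {p28, p29, p30}, {k, l} × {p28, p29}, {k, l} × {p29, p30}, {k, l} × {p28, p29, p30}}; |τ_{X×Y}| = 36.

Enumerate products U × V with U ∈ τ_X, V ∈ τ_Y (deduplicated):
  ∅ × ∅ = {} (∅)
  {k} × {p29} = {(k,p29)}
  {k} × {p30} = {(k,p30)}
  {l} × {p29} = {(l,p29)}
  {l} × {p30} = {(l,p30)}
  {k} × {p28, p29} = {(k,p28), (k,p29)}
  {k} × {p29, p30} = {(k,p29), (k,p30)}
  {k, l} × {p29} = {(k,p29), (l,p29)}
  {k, l} × {p30} = {(k,p30), (l,p30)}
  {l} × {p28, p29} = {(l,p28), (l,p29)}
  {l} × {p29, p30} = {(l,p29), (l,p30)}
  {k} × {p28, p29, p30} = {(k,p28), (k,p29), (k,p30)}
  {l} × {p28, p29, p30} = {(l,p28), (l,p29), (l,p30)}
  {k, l} × {p28, p29} = {(k,p28), (k,p29), (l,p28), (l,p29)}
  {k, l} × {p29, p30} = {(k,p29), (k,p30), (l,p29), (l,p30)}
  {k, l} × {p28, p29, p30} = {(k,p28), (k,p29), (k,p30), (l,p28), (l,p29), (l,p30)}
These 16 distinct sets form the basis B.
Close under arbitrary unions to get τ_{X×Y}; counting gives |τ_{X×Y}| = 36.


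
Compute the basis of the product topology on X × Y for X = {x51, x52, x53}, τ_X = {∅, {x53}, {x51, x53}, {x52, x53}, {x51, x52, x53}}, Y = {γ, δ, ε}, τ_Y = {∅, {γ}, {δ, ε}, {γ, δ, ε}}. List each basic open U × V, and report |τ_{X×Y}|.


Basis B = {∅ × ∅, {x53} × {γ}, {x51, x53} × {γ}, {x52, x53} × {γ}, {x53} × {δ, ε}, {x51, x52, x53} × {γ}, {x53} × {γ, δ, ε}, {x51, x53} × {δ, ε}, {x52, x53} × {δ, ε}, {x51, x53} × {γ, δ, ε}, {x51, x52, x53} × {δ, ε}, {x52, x53} × {γ, δ, ε}, {x51, x52, x53} × {γ, δ, ε}}; |τ_{X×Y}| = 25.

Enumerate products U × V with U ∈ τ_X, V ∈ τ_Y (deduplicated):
  ∅ × ∅ = {} (∅)
  {x53} × {γ} = {(x53,γ)}
  {x51, x53} × {γ} = {(x51,γ), (x53,γ)}
  {x52, x53} × {γ} = {(x52,γ), (x53,γ)}
  {x53} × {δ, ε} = {(x53,δ), (x53,ε)}
  {x51, x52, x53} × {γ} = {(x51,γ), (x52,γ), (x53,γ)}
  {x53} × {γ, δ, ε} = {(x53,γ), (x53,δ), (x53,ε)}
  {x51, x53} × {δ, ε} = {(x51,δ), (x51,ε), (x53,δ), (x53,ε)}
  {x52, x53} × {δ, ε} = {(x52,δ), (x52,ε), (x53,δ), (x53,ε)}
  {x51, x53} × {γ, δ, ε} = {(x51,γ), (x51,δ), (x51,ε), (x53,γ), (x53,δ), (x53,ε)}
  {x51, x52, x53} × {δ, ε} = {(x51,δ), (x51,ε), (x52,δ), (x52,ε), (x53,δ), (x53,ε)}
  {x52, x53} × {γ, δ, ε} = {(x52,γ), (x52,δ), (x52,ε), (x53,γ), (x53,δ), (x53,ε)}
  {x51, x52, x53} × {γ, δ, ε} = {(x51,γ), (x51,δ), (x51,ε), (x52,γ), (x52,δ), (x52,ε), (x53,γ), (x53,δ), (x53,ε)}
These 13 distinct sets form the basis B.
Close under arbitrary unions to get τ_{X×Y}; counting gives |τ_{X×Y}| = 25.


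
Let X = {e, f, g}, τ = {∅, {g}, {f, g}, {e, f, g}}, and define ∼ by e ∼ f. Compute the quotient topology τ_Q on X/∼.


X/∼ = {[e=f], [g]}; |τ_Q| = 3.

Equivalence classes: [e=f], [g].
Quotient map π: X → X/∼ sends e ↦ [e=f], f ↦ [e=f], g ↦ [g].
For each subset V ⊆ X/∼, compute π^{-1}(V) ⊆ X and check whether π^{-1}(V) ∈ τ. V is open in τ_Q iff π^{-1}(V) ∈ τ.
  V = {}: π^{-1}(V) = ∅ ∈ τ ✓.
  V = {[e=f]}: π^{-1}(V) = {e, f} ∉ τ ✗.
  V = {[g]}: π^{-1}(V) = {g} ∈ τ ✓.
  V = {[e=f], [g]}: π^{-1}(V) = {e, f, g} ∈ τ ✓.
Open sets in the quotient: τ_Q = {{}, {[g]}, {[e=f], [g]}} (3 elements).


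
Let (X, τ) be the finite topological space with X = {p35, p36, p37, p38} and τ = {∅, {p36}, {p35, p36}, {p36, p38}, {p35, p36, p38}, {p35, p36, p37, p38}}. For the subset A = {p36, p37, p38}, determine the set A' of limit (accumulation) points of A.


A' = {p35, p37, p38}

For each x ∈ X, list the open sets U ∈ τ with x ∈ U, then check whether U ∩ (A ∖ {x}) ≠ ∅ for every such U.
  x = p35: opens ∋ x are {p35, p36}, {p35, p36, p38}, {p35, p36, p37, p38}; each meets A ∖ {p35}, so x IS a limit point.
  x = p36: open {p36} ∋ x has {p36} ∩ (A ∖ {p36}) = ∅, so x is NOT a limit point.
  x = p37: opens ∋ x are {p35, p36, p37, p38}; each meets A ∖ {p37}, so x IS a limit point.
  x = p38: opens ∋ x are {p36, p38}, {p35, p36, p38}, {p35, p36, p37, p38}; each meets A ∖ {p38}, so x IS a limit point.
Collecting: A' = {p35, p37, p38}.


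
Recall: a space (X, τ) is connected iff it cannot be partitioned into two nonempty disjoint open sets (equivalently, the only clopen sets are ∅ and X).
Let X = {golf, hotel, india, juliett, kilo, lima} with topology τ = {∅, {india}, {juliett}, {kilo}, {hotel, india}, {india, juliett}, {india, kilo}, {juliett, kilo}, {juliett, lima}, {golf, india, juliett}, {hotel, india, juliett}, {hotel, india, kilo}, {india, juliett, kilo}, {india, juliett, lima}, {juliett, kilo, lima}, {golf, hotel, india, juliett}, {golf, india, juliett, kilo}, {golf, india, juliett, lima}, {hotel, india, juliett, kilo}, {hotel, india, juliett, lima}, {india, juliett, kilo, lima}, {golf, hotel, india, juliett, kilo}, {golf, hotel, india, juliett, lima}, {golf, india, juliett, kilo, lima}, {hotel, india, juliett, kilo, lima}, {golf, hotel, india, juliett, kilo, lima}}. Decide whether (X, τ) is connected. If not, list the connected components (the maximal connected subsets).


(X, τ) is disconnected; components = [{kilo}, {golf, hotel, india, juliett, lima}].

Find clopen sets (U ∈ τ with X ∖ U ∈ τ):
  U = ∅, X ∖ U = {golf, hotel, india, juliett, kilo, lima} — both open, so U is clopen.
  U = {kilo}, X ∖ U = {golf, hotel, india, juliett, lima} — both open, so U is clopen.
  U = {golf, hotel, india, juliett, lima}, X ∖ U = {kilo} — both open, so U is clopen.
  U = {golf, hotel, india, juliett, kilo, lima}, X ∖ U = ∅ — both open, so U is clopen.
Nontrivial clopen(s) exist: e.g. {kilo}. So (X, τ) is disconnected.
Compute connected components by grouping points that agree on all clopens:
  component: {kilo}
  component: {golf, hotel, india, juliett, lima}


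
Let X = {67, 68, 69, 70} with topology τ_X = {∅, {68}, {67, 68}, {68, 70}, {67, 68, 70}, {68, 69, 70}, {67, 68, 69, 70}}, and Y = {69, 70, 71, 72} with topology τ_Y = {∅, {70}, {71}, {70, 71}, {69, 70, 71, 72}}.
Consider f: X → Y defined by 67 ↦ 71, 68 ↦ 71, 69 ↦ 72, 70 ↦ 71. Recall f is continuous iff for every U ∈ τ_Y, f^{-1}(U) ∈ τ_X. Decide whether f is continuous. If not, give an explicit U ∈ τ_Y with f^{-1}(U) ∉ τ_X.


f IS continuous.

Compute f^{-1}(U) for each U ∈ τ_Y:
  U = ∅: f^{-1}(U) = ∅ ∈ τ_X ✓.
  U = {70}: f^{-1}(U) = ∅ ∈ τ_X ✓.
  U = {71}: f^{-1}(U) = {67, 68, 70} ∈ τ_X ✓.
  U = {70, 71}: f^{-1}(U) = {67, 68, 70} ∈ τ_X ✓.
  U = {69, 70, 71, 72}: f^{-1}(U) = {67, 68, 69, 70} ∈ τ_X ✓.
Every preimage lies in τ_X, so f IS continuous.


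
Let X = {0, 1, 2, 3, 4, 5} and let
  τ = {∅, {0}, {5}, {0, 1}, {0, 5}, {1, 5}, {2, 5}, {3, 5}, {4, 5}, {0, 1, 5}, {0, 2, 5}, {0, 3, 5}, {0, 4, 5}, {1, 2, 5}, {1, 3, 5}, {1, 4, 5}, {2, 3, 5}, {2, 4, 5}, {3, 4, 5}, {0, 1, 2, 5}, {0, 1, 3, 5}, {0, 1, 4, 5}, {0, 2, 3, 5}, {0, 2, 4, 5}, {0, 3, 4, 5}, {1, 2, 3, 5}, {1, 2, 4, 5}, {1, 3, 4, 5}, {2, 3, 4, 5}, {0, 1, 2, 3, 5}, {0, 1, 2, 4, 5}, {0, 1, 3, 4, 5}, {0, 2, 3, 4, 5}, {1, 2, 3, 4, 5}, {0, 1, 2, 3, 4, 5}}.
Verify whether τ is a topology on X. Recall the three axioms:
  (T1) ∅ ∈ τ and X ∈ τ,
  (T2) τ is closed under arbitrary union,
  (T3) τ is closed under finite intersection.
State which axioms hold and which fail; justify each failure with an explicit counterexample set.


τ is NOT a topology on X.

Axiom (T1): ∅ ∈ τ? Yes; X ∈ τ? Yes.
Axiom (T2/T3): check pairwise unions and intersections of members of τ.
Counterexample for (T3): {0, 1} ∩ {1, 5} = {1} ∉ τ. Therefore τ is NOT a topology.


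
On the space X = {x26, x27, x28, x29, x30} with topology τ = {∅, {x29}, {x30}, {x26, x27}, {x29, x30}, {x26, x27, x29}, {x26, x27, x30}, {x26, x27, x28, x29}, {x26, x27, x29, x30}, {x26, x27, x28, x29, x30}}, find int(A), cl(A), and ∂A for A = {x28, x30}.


int(A) = {x30}, cl(A) = {x28, x30}, ∂A = {x28}.

Closed sets in (X, τ) are complements of opens:
  closed(X, τ) = {∅, {x28}, {x30}, {x28, x29}, {x28, x30}, {x26, x27, x28}, {x28, x29, x30}, {x26, x27, x28, x29}, {x26, x27, x28, x30}, {x26, x27, x28, x29, x30}}.
int(A) = ⋃ {U ∈ τ : U ⊆ A}. Opens contained in A: ∅, {x30}.
Taking the union of these: int(A) = {x30}.
cl(A) = ⋂ {C closed : A ⊆ C}. Closed sets containing A: {x28, x30}, {x28, x29, x30}, {x26, x27, x28, x30}, {x26, x27, x28, x29, x30}.
Intersecting these: cl(A) = {x28, x30}.
∂A = cl(A) ∖ int(A) = {x28, x30} ∖ {x30} = {x28}.


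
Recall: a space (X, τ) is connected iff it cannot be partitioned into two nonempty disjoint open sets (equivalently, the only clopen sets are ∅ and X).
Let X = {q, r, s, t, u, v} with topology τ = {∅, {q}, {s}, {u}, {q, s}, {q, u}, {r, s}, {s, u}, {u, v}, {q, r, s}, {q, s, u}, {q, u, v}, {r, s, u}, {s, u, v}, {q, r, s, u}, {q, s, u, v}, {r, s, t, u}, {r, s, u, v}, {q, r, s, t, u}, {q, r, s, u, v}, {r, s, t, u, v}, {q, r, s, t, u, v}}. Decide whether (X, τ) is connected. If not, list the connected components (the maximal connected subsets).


(X, τ) is disconnected; components = [{q}, {r, s, t, u, v}].

Find clopen sets (U ∈ τ with X ∖ U ∈ τ):
  U = ∅, X ∖ U = {q, r, s, t, u, v} — both open, so U is clopen.
  U = {q}, X ∖ U = {r, s, t, u, v} — both open, so U is clopen.
  U = {r, s, t, u, v}, X ∖ U = {q} — both open, so U is clopen.
  U = {q, r, s, t, u, v}, X ∖ U = ∅ — both open, so U is clopen.
Nontrivial clopen(s) exist: e.g. {r, s, t, u, v}. So (X, τ) is disconnected.
Compute connected components by grouping points that agree on all clopens:
  component: {q}
  component: {r, s, t, u, v}


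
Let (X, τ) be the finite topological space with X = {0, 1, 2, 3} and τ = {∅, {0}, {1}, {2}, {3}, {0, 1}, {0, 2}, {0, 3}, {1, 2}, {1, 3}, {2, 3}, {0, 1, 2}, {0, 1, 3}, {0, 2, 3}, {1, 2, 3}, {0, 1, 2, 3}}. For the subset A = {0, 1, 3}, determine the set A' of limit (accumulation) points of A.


A' = ∅

For each x ∈ X, list the open sets U ∈ τ with x ∈ U, then check whether U ∩ (A ∖ {x}) ≠ ∅ for every such U.
  x = 0: open {0} ∋ x has {0} ∩ (A ∖ {0}) = ∅, so x is NOT a limit point.
  x = 1: open {1} ∋ x has {1} ∩ (A ∖ {1}) = ∅, so x is NOT a limit point.
  x = 2: open {2} ∋ x has {2} ∩ (A ∖ {2}) = ∅, so x is NOT a limit point.
  x = 3: open {3} ∋ x has {3} ∩ (A ∖ {3}) = ∅, so x is NOT a limit point.
Collecting: A' = ∅.


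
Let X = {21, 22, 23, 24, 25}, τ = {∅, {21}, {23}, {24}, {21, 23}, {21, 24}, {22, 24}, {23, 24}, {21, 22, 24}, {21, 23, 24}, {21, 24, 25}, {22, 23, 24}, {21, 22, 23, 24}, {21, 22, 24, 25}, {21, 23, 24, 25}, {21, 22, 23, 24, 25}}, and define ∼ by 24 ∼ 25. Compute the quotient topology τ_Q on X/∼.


X/∼ = {[21], [22], [23], [24=25]}; |τ_Q| = 8.

Equivalence classes: [21], [22], [23], [24=25].
Quotient map π: X → X/∼ sends 21 ↦ [21], 22 ↦ [22], 23 ↦ [23], 24 ↦ [24=25], 25 ↦ [24=25].
For each subset V ⊆ X/∼, compute π^{-1}(V) ⊆ X and check whether π^{-1}(V) ∈ τ. V is open in τ_Q iff π^{-1}(V) ∈ τ.
  V = {}: π^{-1}(V) = ∅ ∈ τ ✓.
  V = {[21]}: π^{-1}(V) = {21} ∈ τ ✓.
  V = {[22]}: π^{-1}(V) = {22} ∉ τ ✗.
  V = {[21], [22]}: π^{-1}(V) = {21, 22} ∉ τ ✗.
  V = {[23]}: π^{-1}(V) = {23} ∈ τ ✓.
  V = {[21], [23]}: π^{-1}(V) = {21, 23} ∈ τ ✓.
  V = {[22], [23]}: π^{-1}(V) = {22, 23} ∉ τ ✗.
  V = {[21], [22], [23]}: π^{-1}(V) = {21, 22, 23} ∉ τ ✗.
  V = {[24=25]}: π^{-1}(V) = {24, 25} ∉ τ ✗.
  V = {[21], [24=25]}: π^{-1}(V) = {21, 24, 25} ∈ τ ✓.
  V = {[22], [24=25]}: π^{-1}(V) = {22, 24, 25} ∉ τ ✗.
  V = {[21], [22], [24=25]}: π^{-1}(V) = {21, 22, 24, 25} ∈ τ ✓.
  V = {[23], [24=25]}: π^{-1}(V) = {23, 24, 25} ∉ τ ✗.
  V = {[21], [23], [24=25]}: π^{-1}(V) = {21, 23, 24, 25} ∈ τ ✓.
  V = {[22], [23], [24=25]}: π^{-1}(V) = {22, 23, 24, 25} ∉ τ ✗.
  V = {[21], [22], [23], [24=25]}: π^{-1}(V) = {21, 22, 23, 24, 25} ∈ τ ✓.
Open sets in the quotient: τ_Q = {{}, {[21]}, {[23]}, {[21], [23]}, {[21], [24=25]}, {[21], [22], [24=25]}, {[21], [23], [24=25]}, {[21], [22], [23], [24=25]}} (8 elements).


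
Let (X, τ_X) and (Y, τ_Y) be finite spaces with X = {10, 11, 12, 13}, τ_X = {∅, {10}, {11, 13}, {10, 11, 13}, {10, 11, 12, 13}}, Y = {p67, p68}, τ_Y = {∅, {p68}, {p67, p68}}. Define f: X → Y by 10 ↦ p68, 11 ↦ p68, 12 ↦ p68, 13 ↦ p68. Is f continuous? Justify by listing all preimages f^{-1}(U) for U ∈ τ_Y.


f IS continuous.

Compute f^{-1}(U) for each U ∈ τ_Y:
  U = ∅: f^{-1}(U) = ∅ ∈ τ_X ✓.
  U = {p68}: f^{-1}(U) = {10, 11, 12, 13} ∈ τ_X ✓.
  U = {p67, p68}: f^{-1}(U) = {10, 11, 12, 13} ∈ τ_X ✓.
Every preimage lies in τ_X, so f IS continuous.


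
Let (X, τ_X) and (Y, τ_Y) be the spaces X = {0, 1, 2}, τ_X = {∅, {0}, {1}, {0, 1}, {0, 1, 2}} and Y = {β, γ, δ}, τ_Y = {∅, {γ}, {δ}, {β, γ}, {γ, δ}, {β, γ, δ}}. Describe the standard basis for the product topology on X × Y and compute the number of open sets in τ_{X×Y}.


Basis B = {∅ × ∅, {0} × {γ}, {0} × {δ}, {1} × {γ}, {1} × {δ}, {0} × {β, γ}, {0} × {γ, δ}, {0, 1} × {γ}, {0, 1} × {δ}, {1} × {β, γ}, {1} × {γ, δ}, {0} × {β, γ, δ}, {0, 1, 2} × {γ}, {0, 1, 2} × {δ}, {1} × {β, γ, δ}, {0, 1} × {β, γ}, {0, 1} × {γ, δ}, {0, 1} × {β, γ, δ}, {0, 1, 2} × {β, γ}, {0, 1, 2} × {γ, δ}, {0, 1, 2} × {β, γ, δ}}; |τ_{X×Y}| = 70.

Enumerate products U × V with U ∈ τ_X, V ∈ τ_Y (deduplicated):
  ∅ × ∅ = {} (∅)
  {0} × {γ} = {(0,γ)}
  {0} × {δ} = {(0,δ)}
  {1} × {γ} = {(1,γ)}
  {1} × {δ} = {(1,δ)}
  {0} × {β, γ} = {(0,β), (0,γ)}
  {0} × {γ, δ} = {(0,γ), (0,δ)}
  {0, 1} × {γ} = {(0,γ), (1,γ)}
  {0, 1} × {δ} = {(0,δ), (1,δ)}
  {1} × {β, γ} = {(1,β), (1,γ)}
  {1} × {γ, δ} = {(1,γ), (1,δ)}
  {0} × {β, γ, δ} = {(0,β), (0,γ), (0,δ)}
  {0, 1, 2} × {γ} = {(0,γ), (1,γ), (2,γ)}
  {0, 1, 2} × {δ} = {(0,δ), (1,δ), (2,δ)}
  {1} × {β, γ, δ} = {(1,β), (1,γ), (1,δ)}
  {0, 1} × {β, γ} = {(0,β), (0,γ), (1,β), (1,γ)}
  {0, 1} × {γ, δ} = {(0,γ), (0,δ), (1,γ), (1,δ)}
  {0, 1} × {β, γ, δ} = {(0,β), (0,γ), (0,δ), (1,β), (1,γ), (1,δ)}
  {0, 1, 2} × {β, γ} = {(0,β), (0,γ), (1,β), (1,γ), (2,β), (2,γ)}
  {0, 1, 2} × {γ, δ} = {(0,γ), (0,δ), (1,γ), (1,δ), (2,γ), (2,δ)}
  {0, 1, 2} × {β, γ, δ} = {(0,β), (0,γ), (0,δ), (1,β), (1,γ), (1,δ), (2,β), (2,γ), (2,δ)}
These 21 distinct sets form the basis B.
Close under arbitrary unions to get τ_{X×Y}; counting gives |τ_{X×Y}| = 70.


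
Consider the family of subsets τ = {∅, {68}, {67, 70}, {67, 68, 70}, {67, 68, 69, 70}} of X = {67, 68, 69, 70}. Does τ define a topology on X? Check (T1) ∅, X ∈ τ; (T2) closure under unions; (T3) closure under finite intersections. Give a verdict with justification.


τ IS a topology on X.

Axiom (T1): ∅ ∈ τ? Yes; X ∈ τ? Yes.
Axiom (T2/T3): check pairwise unions and intersections of members of τ.
All pairwise intersections and unions checked — each lies in τ. Therefore τ satisfies (T1), (T2), (T3): it IS a topology on X.


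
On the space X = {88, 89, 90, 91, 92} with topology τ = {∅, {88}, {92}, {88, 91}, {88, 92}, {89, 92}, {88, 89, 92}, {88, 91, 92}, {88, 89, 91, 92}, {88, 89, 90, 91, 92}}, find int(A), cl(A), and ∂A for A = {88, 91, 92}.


int(A) = {88, 91, 92}, cl(A) = {88, 89, 90, 91, 92}, ∂A = {89, 90}.

Closed sets in (X, τ) are complements of opens:
  closed(X, τ) = {∅, {90}, {89, 90}, {90, 91}, {88, 90, 91}, {89, 90, 91}, {89, 90, 92}, {88, 89, 90, 91}, {89, 90, 91, 92}, {88, 89, 90, 91, 92}}.
int(A) = ⋃ {U ∈ τ : U ⊆ A}. Opens contained in A: ∅, {88}, {92}, {88, 91}, {88, 92}, {88, 91, 92}.
Taking the union of these: int(A) = {88, 91, 92}.
cl(A) = ⋂ {C closed : A ⊆ C}. Closed sets containing A: {88, 89, 90, 91, 92}.
Intersecting these: cl(A) = {88, 89, 90, 91, 92}.
∂A = cl(A) ∖ int(A) = {88, 89, 90, 91, 92} ∖ {88, 91, 92} = {89, 90}.


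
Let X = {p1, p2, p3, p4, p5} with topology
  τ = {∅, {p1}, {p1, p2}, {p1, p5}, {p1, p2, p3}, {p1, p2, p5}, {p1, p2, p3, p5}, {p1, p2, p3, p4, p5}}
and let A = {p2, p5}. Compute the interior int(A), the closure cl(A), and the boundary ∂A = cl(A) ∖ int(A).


int(A) = ∅, cl(A) = {p2, p3, p4, p5}, ∂A = {p2, p3, p4, p5}.

Closed sets in (X, τ) are complements of opens:
  closed(X, τ) = {∅, {p4}, {p3, p4}, {p4, p5}, {p2, p3, p4}, {p3, p4, p5}, {p2, p3, p4, p5}, {p1, p2, p3, p4, p5}}.
int(A) = ⋃ {U ∈ τ : U ⊆ A}. Opens contained in A: ∅.
Taking the union of these: int(A) = ∅.
cl(A) = ⋂ {C closed : A ⊆ C}. Closed sets containing A: {p2, p3, p4, p5}, {p1, p2, p3, p4, p5}.
Intersecting these: cl(A) = {p2, p3, p4, p5}.
∂A = cl(A) ∖ int(A) = {p2, p3, p4, p5} ∖ ∅ = {p2, p3, p4, p5}.


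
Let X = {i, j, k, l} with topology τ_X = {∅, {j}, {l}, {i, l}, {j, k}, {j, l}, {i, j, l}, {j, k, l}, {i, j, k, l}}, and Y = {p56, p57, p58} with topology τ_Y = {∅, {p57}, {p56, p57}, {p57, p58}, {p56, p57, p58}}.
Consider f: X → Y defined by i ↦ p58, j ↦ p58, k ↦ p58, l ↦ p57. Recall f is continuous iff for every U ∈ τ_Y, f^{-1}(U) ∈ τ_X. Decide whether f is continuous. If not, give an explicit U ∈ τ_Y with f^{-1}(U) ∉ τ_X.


f IS continuous.

Compute f^{-1}(U) for each U ∈ τ_Y:
  U = ∅: f^{-1}(U) = ∅ ∈ τ_X ✓.
  U = {p57}: f^{-1}(U) = {l} ∈ τ_X ✓.
  U = {p56, p57}: f^{-1}(U) = {l} ∈ τ_X ✓.
  U = {p57, p58}: f^{-1}(U) = {i, j, k, l} ∈ τ_X ✓.
  U = {p56, p57, p58}: f^{-1}(U) = {i, j, k, l} ∈ τ_X ✓.
Every preimage lies in τ_X, so f IS continuous.


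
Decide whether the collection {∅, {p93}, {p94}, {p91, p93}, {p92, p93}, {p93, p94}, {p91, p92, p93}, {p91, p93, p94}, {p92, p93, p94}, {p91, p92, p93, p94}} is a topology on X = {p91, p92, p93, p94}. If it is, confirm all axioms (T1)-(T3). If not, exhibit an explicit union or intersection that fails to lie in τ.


τ IS a topology on X.

Axiom (T1): ∅ ∈ τ? Yes; X ∈ τ? Yes.
Axiom (T2/T3): check pairwise unions and intersections of members of τ.
All pairwise intersections and unions checked — each lies in τ. Therefore τ satisfies (T1), (T2), (T3): it IS a topology on X.


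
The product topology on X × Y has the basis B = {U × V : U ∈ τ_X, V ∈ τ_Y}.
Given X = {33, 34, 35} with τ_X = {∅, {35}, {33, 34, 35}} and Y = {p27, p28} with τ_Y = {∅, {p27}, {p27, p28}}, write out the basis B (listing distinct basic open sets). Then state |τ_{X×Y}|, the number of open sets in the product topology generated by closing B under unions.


Basis B = {∅ × ∅, {35} × {p27}, {35} × {p27, p28}, {33, 34, 35} × {p27}, {33, 34, 35} × {p27, p28}}; |τ_{X×Y}| = 6.

Enumerate products U × V with U ∈ τ_X, V ∈ τ_Y (deduplicated):
  ∅ × ∅ = {} (∅)
  {35} × {p27} = {(35,p27)}
  {35} × {p27, p28} = {(35,p27), (35,p28)}
  {33, 34, 35} × {p27} = {(33,p27), (34,p27), (35,p27)}
  {33, 34, 35} × {p27, p28} = {(33,p27), (33,p28), (34,p27), (34,p28), (35,p27), (35,p28)}
These 5 distinct sets form the basis B.
Close under arbitrary unions to get τ_{X×Y}; counting gives |τ_{X×Y}| = 6.


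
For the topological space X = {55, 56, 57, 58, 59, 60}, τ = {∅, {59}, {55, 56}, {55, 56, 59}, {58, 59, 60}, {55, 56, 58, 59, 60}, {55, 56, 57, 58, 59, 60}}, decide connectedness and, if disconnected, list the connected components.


(X, τ) is connected.

Find clopen sets (U ∈ τ with X ∖ U ∈ τ):
  U = ∅, X ∖ U = {55, 56, 57, 58, 59, 60} — both open, so U is clopen.
  U = {55, 56, 57, 58, 59, 60}, X ∖ U = ∅ — both open, so U is clopen.
Only trivial clopens (∅ and X) exist, so (X, τ) is connected.
Compute connected components by grouping points that agree on all clopens:
  component: {55, 56, 57, 58, 59, 60}


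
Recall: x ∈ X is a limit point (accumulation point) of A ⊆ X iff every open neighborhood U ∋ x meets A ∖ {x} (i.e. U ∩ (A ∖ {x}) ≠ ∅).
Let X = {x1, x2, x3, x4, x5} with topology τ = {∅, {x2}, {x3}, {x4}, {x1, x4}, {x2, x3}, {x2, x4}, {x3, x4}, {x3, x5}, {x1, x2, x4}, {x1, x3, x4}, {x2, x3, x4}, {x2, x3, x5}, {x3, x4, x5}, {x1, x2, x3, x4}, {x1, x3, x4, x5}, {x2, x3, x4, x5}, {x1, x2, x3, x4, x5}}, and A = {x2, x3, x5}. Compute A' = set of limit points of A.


A' = {x5}

For each x ∈ X, list the open sets U ∈ τ with x ∈ U, then check whether U ∩ (A ∖ {x}) ≠ ∅ for every such U.
  x = x1: open {x1, x4} ∋ x has {x1, x4} ∩ (A ∖ {x1}) = ∅, so x is NOT a limit point.
  x = x2: open {x2} ∋ x has {x2} ∩ (A ∖ {x2}) = ∅, so x is NOT a limit point.
  x = x3: open {x3} ∋ x has {x3} ∩ (A ∖ {x3}) = ∅, so x is NOT a limit point.
  x = x4: open {x4} ∋ x has {x4} ∩ (A ∖ {x4}) = ∅, so x is NOT a limit point.
  x = x5: opens ∋ x are {x3, x5}, {x2, x3, x5}, {x3, x4, x5}, {x1, x3, x4, x5}, {x2, x3, x4, x5}, {x1, x2, x3, x4, x5}; each meets A ∖ {x5}, so x IS a limit point.
Collecting: A' = {x5}.


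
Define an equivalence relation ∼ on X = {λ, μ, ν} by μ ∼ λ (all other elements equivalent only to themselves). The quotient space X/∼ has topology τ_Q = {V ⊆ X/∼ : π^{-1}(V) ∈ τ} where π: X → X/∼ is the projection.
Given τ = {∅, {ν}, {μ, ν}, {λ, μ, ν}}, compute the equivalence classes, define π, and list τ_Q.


X/∼ = {[λ=μ], [ν]}; |τ_Q| = 3.

Equivalence classes: [λ=μ], [ν].
Quotient map π: X → X/∼ sends λ ↦ [λ=μ], μ ↦ [λ=μ], ν ↦ [ν].
For each subset V ⊆ X/∼, compute π^{-1}(V) ⊆ X and check whether π^{-1}(V) ∈ τ. V is open in τ_Q iff π^{-1}(V) ∈ τ.
  V = {}: π^{-1}(V) = ∅ ∈ τ ✓.
  V = {[λ=μ]}: π^{-1}(V) = {λ, μ} ∉ τ ✗.
  V = {[ν]}: π^{-1}(V) = {ν} ∈ τ ✓.
  V = {[λ=μ], [ν]}: π^{-1}(V) = {λ, μ, ν} ∈ τ ✓.
Open sets in the quotient: τ_Q = {{}, {[ν]}, {[λ=μ], [ν]}} (3 elements).


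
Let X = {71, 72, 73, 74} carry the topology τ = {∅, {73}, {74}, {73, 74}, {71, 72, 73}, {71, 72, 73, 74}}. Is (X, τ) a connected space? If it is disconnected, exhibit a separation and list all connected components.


(X, τ) is disconnected; components = [{74}, {71, 72, 73}].

Find clopen sets (U ∈ τ with X ∖ U ∈ τ):
  U = ∅, X ∖ U = {71, 72, 73, 74} — both open, so U is clopen.
  U = {74}, X ∖ U = {71, 72, 73} — both open, so U is clopen.
  U = {71, 72, 73}, X ∖ U = {74} — both open, so U is clopen.
  U = {71, 72, 73, 74}, X ∖ U = ∅ — both open, so U is clopen.
Nontrivial clopen(s) exist: e.g. {74}. So (X, τ) is disconnected.
Compute connected components by grouping points that agree on all clopens:
  component: {74}
  component: {71, 72, 73}


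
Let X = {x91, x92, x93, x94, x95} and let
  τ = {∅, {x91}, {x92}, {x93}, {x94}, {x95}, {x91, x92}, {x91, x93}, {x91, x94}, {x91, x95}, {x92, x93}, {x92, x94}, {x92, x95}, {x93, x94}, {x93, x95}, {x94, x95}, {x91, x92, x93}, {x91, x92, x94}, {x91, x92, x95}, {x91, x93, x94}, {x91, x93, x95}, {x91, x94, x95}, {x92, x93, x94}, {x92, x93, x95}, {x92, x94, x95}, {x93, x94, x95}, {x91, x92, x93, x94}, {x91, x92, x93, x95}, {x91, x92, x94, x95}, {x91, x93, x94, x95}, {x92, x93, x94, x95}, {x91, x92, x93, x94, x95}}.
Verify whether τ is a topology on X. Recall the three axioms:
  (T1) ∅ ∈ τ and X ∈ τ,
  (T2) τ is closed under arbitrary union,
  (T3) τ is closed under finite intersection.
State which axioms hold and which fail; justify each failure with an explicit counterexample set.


τ IS a topology on X.

Axiom (T1): ∅ ∈ τ? Yes; X ∈ τ? Yes.
Axiom (T2/T3): check pairwise unions and intersections of members of τ.
All pairwise intersections and unions checked — each lies in τ. Therefore τ satisfies (T1), (T2), (T3): it IS a topology on X.


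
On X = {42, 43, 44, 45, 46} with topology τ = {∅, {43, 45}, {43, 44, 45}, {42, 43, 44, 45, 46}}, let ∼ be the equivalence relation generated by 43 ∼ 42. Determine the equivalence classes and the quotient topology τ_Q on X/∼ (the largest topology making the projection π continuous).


X/∼ = {[42=43], [44], [45], [46]}; |τ_Q| = 2.

Equivalence classes: [42=43], [44], [45], [46].
Quotient map π: X → X/∼ sends 42 ↦ [42=43], 43 ↦ [42=43], 44 ↦ [44], 45 ↦ [45], 46 ↦ [46].
For each subset V ⊆ X/∼, compute π^{-1}(V) ⊆ X and check whether π^{-1}(V) ∈ τ. V is open in τ_Q iff π^{-1}(V) ∈ τ.
  V = {}: π^{-1}(V) = ∅ ∈ τ ✓.
  V = {[42=43]}: π^{-1}(V) = {42, 43} ∉ τ ✗.
  V = {[44]}: π^{-1}(V) = {44} ∉ τ ✗.
  V = {[42=43], [44]}: π^{-1}(V) = {42, 43, 44} ∉ τ ✗.
  V = {[45]}: π^{-1}(V) = {45} ∉ τ ✗.
  V = {[42=43], [45]}: π^{-1}(V) = {42, 43, 45} ∉ τ ✗.
  V = {[44], [45]}: π^{-1}(V) = {44, 45} ∉ τ ✗.
  V = {[42=43], [44], [45]}: π^{-1}(V) = {42, 43, 44, 45} ∉ τ ✗.
  V = {[46]}: π^{-1}(V) = {46} ∉ τ ✗.
  V = {[42=43], [46]}: π^{-1}(V) = {42, 43, 46} ∉ τ ✗.
  V = {[44], [46]}: π^{-1}(V) = {44, 46} ∉ τ ✗.
  V = {[42=43], [44], [46]}: π^{-1}(V) = {42, 43, 44, 46} ∉ τ ✗.
  V = {[45], [46]}: π^{-1}(V) = {45, 46} ∉ τ ✗.
  V = {[42=43], [45], [46]}: π^{-1}(V) = {42, 43, 45, 46} ∉ τ ✗.
  V = {[44], [45], [46]}: π^{-1}(V) = {44, 45, 46} ∉ τ ✗.
  V = {[42=43], [44], [45], [46]}: π^{-1}(V) = {42, 43, 44, 45, 46} ∈ τ ✓.
Open sets in the quotient: τ_Q = {{}, {[42=43], [44], [45], [46]}} (2 elements).


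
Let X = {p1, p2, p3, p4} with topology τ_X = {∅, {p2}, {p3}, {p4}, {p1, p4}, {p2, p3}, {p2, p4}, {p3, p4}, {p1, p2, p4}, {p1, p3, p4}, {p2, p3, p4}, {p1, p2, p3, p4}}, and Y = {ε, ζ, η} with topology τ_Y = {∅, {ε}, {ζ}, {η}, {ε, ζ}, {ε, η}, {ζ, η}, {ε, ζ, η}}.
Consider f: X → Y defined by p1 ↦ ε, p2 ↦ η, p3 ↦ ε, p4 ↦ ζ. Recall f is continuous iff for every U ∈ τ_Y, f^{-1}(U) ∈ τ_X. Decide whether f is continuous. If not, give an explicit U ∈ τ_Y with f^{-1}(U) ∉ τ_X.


f is NOT continuous.

Compute f^{-1}(U) for each U ∈ τ_Y:
  U = ∅: f^{-1}(U) = ∅ ∈ τ_X ✓.
  U = {ε}: f^{-1}(U) = {p1, p3} ∉ τ_X ✗.
  U = {ζ}: f^{-1}(U) = {p4} ∈ τ_X ✓.
  U = {η}: f^{-1}(U) = {p2} ∈ τ_X ✓.
  U = {ε, ζ}: f^{-1}(U) = {p1, p3, p4} ∈ τ_X ✓.
  U = {ε, η}: f^{-1}(U) = {p1, p2, p3} ∉ τ_X ✗.
  U = {ζ, η}: f^{-1}(U) = {p2, p4} ∈ τ_X ✓.
  U = {ε, ζ, η}: f^{-1}(U) = {p1, p2, p3, p4} ∈ τ_X ✓.
Found U = {ε} with f^{-1}(U) = {p1, p3} not in τ_X. Therefore f is NOT continuous.


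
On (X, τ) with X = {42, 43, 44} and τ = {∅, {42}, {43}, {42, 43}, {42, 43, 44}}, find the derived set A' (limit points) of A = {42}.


A' = {44}

For each x ∈ X, list the open sets U ∈ τ with x ∈ U, then check whether U ∩ (A ∖ {x}) ≠ ∅ for every such U.
  x = 42: open {42} ∋ x has {42} ∩ (A ∖ {42}) = ∅, so x is NOT a limit point.
  x = 43: open {43} ∋ x has {43} ∩ (A ∖ {43}) = ∅, so x is NOT a limit point.
  x = 44: opens ∋ x are {42, 43, 44}; each meets A ∖ {44}, so x IS a limit point.
Collecting: A' = {44}.


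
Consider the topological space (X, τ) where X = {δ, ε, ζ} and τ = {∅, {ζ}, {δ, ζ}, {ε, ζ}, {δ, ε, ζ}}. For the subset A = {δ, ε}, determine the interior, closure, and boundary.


int(A) = ∅, cl(A) = {δ, ε}, ∂A = {δ, ε}.

Closed sets in (X, τ) are complements of opens:
  closed(X, τ) = {∅, {δ}, {ε}, {δ, ε}, {δ, ε, ζ}}.
int(A) = ⋃ {U ∈ τ : U ⊆ A}. Opens contained in A: ∅.
Taking the union of these: int(A) = ∅.
cl(A) = ⋂ {C closed : A ⊆ C}. Closed sets containing A: {δ, ε}, {δ, ε, ζ}.
Intersecting these: cl(A) = {δ, ε}.
∂A = cl(A) ∖ int(A) = {δ, ε} ∖ ∅ = {δ, ε}.


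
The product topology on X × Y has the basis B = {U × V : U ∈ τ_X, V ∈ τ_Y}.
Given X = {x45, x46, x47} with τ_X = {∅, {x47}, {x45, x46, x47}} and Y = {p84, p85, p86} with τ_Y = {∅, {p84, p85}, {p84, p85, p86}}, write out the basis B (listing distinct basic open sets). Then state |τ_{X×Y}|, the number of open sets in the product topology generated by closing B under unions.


Basis B = {∅ × ∅, {x47} × {p84, p85}, {x47} × {p84, p85, p86}, {x45, x46, x47} × {p84, p85}, {x45, x46, x47} × {p84, p85, p86}}; |τ_{X×Y}| = 6.

Enumerate products U × V with U ∈ τ_X, V ∈ τ_Y (deduplicated):
  ∅ × ∅ = {} (∅)
  {x47} × {p84, p85} = {(x47,p84), (x47,p85)}
  {x47} × {p84, p85, p86} = {(x47,p84), (x47,p85), (x47,p86)}
  {x45, x46, x47} × {p84, p85} = {(x45,p84), (x45,p85), (x46,p84), (x46,p85), (x47,p84), (x47,p85)}
  {x45, x46, x47} × {p84, p85, p86} = {(x45,p84), (x45,p85), (x45,p86), (x46,p84), (x46,p85), (x46,p86), (x47,p84), (x47,p85), (x47,p86)}
These 5 distinct sets form the basis B.
Close under arbitrary unions to get τ_{X×Y}; counting gives |τ_{X×Y}| = 6.


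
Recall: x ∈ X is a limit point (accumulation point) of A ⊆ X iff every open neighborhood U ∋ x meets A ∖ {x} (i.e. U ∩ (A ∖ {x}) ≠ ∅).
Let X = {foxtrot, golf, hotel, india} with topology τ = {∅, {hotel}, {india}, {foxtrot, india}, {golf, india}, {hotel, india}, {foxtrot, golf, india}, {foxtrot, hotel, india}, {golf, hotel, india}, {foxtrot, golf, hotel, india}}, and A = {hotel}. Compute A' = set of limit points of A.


A' = ∅

For each x ∈ X, list the open sets U ∈ τ with x ∈ U, then check whether U ∩ (A ∖ {x}) ≠ ∅ for every such U.
  x = foxtrot: open {foxtrot, india} ∋ x has {foxtrot, india} ∩ (A ∖ {foxtrot}) = ∅, so x is NOT a limit point.
  x = golf: open {golf, india} ∋ x has {golf, india} ∩ (A ∖ {golf}) = ∅, so x is NOT a limit point.
  x = hotel: open {hotel} ∋ x has {hotel} ∩ (A ∖ {hotel}) = ∅, so x is NOT a limit point.
  x = india: open {india} ∋ x has {india} ∩ (A ∖ {india}) = ∅, so x is NOT a limit point.
Collecting: A' = ∅.


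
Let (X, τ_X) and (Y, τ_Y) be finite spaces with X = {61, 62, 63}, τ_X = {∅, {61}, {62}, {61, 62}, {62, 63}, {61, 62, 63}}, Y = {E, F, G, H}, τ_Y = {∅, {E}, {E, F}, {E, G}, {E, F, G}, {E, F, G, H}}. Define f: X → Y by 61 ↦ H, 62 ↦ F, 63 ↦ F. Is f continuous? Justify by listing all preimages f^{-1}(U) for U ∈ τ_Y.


f IS continuous.

Compute f^{-1}(U) for each U ∈ τ_Y:
  U = ∅: f^{-1}(U) = ∅ ∈ τ_X ✓.
  U = {E}: f^{-1}(U) = ∅ ∈ τ_X ✓.
  U = {E, F}: f^{-1}(U) = {62, 63} ∈ τ_X ✓.
  U = {E, G}: f^{-1}(U) = ∅ ∈ τ_X ✓.
  U = {E, F, G}: f^{-1}(U) = {62, 63} ∈ τ_X ✓.
  U = {E, F, G, H}: f^{-1}(U) = {61, 62, 63} ∈ τ_X ✓.
Every preimage lies in τ_X, so f IS continuous.


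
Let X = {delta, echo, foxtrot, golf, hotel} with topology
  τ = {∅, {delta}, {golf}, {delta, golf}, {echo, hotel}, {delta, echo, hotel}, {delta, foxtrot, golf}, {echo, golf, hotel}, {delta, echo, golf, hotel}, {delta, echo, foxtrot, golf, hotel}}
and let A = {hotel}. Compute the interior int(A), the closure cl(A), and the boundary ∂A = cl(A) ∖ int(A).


int(A) = ∅, cl(A) = {echo, hotel}, ∂A = {echo, hotel}.

Closed sets in (X, τ) are complements of opens:
  closed(X, τ) = {∅, {foxtrot}, {delta, foxtrot}, {echo, hotel}, {foxtrot, golf}, {delta, foxtrot, golf}, {echo, foxtrot, hotel}, {delta, echo, foxtrot, hotel}, {echo, foxtrot, golf, hotel}, {delta, echo, foxtrot, golf, hotel}}.
int(A) = ⋃ {U ∈ τ : U ⊆ A}. Opens contained in A: ∅.
Taking the union of these: int(A) = ∅.
cl(A) = ⋂ {C closed : A ⊆ C}. Closed sets containing A: {echo, hotel}, {echo, foxtrot, hotel}, {delta, echo, foxtrot, hotel}, {echo, foxtrot, golf, hotel}, {delta, echo, foxtrot, golf, hotel}.
Intersecting these: cl(A) = {echo, hotel}.
∂A = cl(A) ∖ int(A) = {echo, hotel} ∖ ∅ = {echo, hotel}.


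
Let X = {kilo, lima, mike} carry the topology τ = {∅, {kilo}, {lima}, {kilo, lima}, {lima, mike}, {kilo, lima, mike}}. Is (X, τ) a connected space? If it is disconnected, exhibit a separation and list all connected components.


(X, τ) is disconnected; components = [{kilo}, {lima, mike}].

Find clopen sets (U ∈ τ with X ∖ U ∈ τ):
  U = ∅, X ∖ U = {kilo, lima, mike} — both open, so U is clopen.
  U = {kilo}, X ∖ U = {lima, mike} — both open, so U is clopen.
  U = {lima, mike}, X ∖ U = {kilo} — both open, so U is clopen.
  U = {kilo, lima, mike}, X ∖ U = ∅ — both open, so U is clopen.
Nontrivial clopen(s) exist: e.g. {lima, mike}. So (X, τ) is disconnected.
Compute connected components by grouping points that agree on all clopens:
  component: {kilo}
  component: {lima, mike}


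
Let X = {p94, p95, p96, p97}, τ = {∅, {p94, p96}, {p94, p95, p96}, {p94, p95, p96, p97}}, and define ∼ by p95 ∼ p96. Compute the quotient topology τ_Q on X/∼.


X/∼ = {[p94], [p95=p96], [p97]}; |τ_Q| = 3.

Equivalence classes: [p94], [p95=p96], [p97].
Quotient map π: X → X/∼ sends p94 ↦ [p94], p95 ↦ [p95=p96], p96 ↦ [p95=p96], p97 ↦ [p97].
For each subset V ⊆ X/∼, compute π^{-1}(V) ⊆ X and check whether π^{-1}(V) ∈ τ. V is open in τ_Q iff π^{-1}(V) ∈ τ.
  V = {}: π^{-1}(V) = ∅ ∈ τ ✓.
  V = {[p94]}: π^{-1}(V) = {p94} ∉ τ ✗.
  V = {[p95=p96]}: π^{-1}(V) = {p95, p96} ∉ τ ✗.
  V = {[p94], [p95=p96]}: π^{-1}(V) = {p94, p95, p96} ∈ τ ✓.
  V = {[p97]}: π^{-1}(V) = {p97} ∉ τ ✗.
  V = {[p94], [p97]}: π^{-1}(V) = {p94, p97} ∉ τ ✗.
  V = {[p95=p96], [p97]}: π^{-1}(V) = {p95, p96, p97} ∉ τ ✗.
  V = {[p94], [p95=p96], [p97]}: π^{-1}(V) = {p94, p95, p96, p97} ∈ τ ✓.
Open sets in the quotient: τ_Q = {{}, {[p94], [p95=p96]}, {[p94], [p95=p96], [p97]}} (3 elements).


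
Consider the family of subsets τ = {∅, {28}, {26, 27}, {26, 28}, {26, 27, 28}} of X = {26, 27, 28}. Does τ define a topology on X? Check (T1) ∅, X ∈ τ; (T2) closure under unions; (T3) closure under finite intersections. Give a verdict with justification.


τ is NOT a topology on X.

Axiom (T1): ∅ ∈ τ? Yes; X ∈ τ? Yes.
Axiom (T2/T3): check pairwise unions and intersections of members of τ.
Counterexample for (T3): {26, 27} ∩ {26, 28} = {26} ∉ τ. Therefore τ is NOT a topology.


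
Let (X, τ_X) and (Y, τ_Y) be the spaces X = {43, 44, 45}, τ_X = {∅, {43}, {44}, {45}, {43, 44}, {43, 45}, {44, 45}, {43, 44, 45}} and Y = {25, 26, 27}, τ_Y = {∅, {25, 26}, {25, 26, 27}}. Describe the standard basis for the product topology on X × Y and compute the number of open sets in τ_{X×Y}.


Basis B = {∅ × ∅, {43} × {25, 26}, {44} × {25, 26}, {45} × {25, 26}, {43} × {25, 26, 27}, {44} × {25, 26, 27}, {45} × {25, 26, 27}, {43, 44} × {25, 26}, {43, 45} × {25, 26}, {44, 45} × {25, 26}, {43, 44} × {25, 26, 27}, {43, 45} × {25, 26, 27}, {43, 44, 45} × {25, 26}, {44, 45} × {25, 26, 27}, {43, 44, 45} × {25, 26, 27}}; |τ_{X×Y}| = 27.

Enumerate products U × V with U ∈ τ_X, V ∈ τ_Y (deduplicated):
  ∅ × ∅ = {} (∅)
  {43} × {25, 26} = {(43,25), (43,26)}
  {44} × {25, 26} = {(44,25), (44,26)}
  {45} × {25, 26} = {(45,25), (45,26)}
  {43} × {25, 26, 27} = {(43,25), (43,26), (43,27)}
  {44} × {25, 26, 27} = {(44,25), (44,26), (44,27)}
  {45} × {25, 26, 27} = {(45,25), (45,26), (45,27)}
  {43, 44} × {25, 26} = {(43,25), (43,26), (44,25), (44,26)}
  {43, 45} × {25, 26} = {(43,25), (43,26), (45,25), (45,26)}
  {44, 45} × {25, 26} = {(44,25), (44,26), (45,25), (45,26)}
  {43, 44} × {25, 26, 27} = {(43,25), (43,26), (43,27), (44,25), (44,26), (44,27)}
  {43, 45} × {25, 26, 27} = {(43,25), (43,26), (43,27), (45,25), (45,26), (45,27)}
  {43, 44, 45} × {25, 26} = {(43,25), (43,26), (44,25), (44,26), (45,25), (45,26)}
  {44, 45} × {25, 26, 27} = {(44,25), (44,26), (44,27), (45,25), (45,26), (45,27)}
  {43, 44, 45} × {25, 26, 27} = {(43,25), (43,26), (43,27), (44,25), (44,26), (44,27), (45,25), (45,26), (45,27)}
These 15 distinct sets form the basis B.
Close under arbitrary unions to get τ_{X×Y}; counting gives |τ_{X×Y}| = 27.


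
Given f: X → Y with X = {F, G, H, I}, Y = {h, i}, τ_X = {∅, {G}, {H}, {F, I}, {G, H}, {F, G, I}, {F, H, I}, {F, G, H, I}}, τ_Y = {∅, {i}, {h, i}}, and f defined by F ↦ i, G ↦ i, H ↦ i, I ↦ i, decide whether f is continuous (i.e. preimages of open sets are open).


f IS continuous.

Compute f^{-1}(U) for each U ∈ τ_Y:
  U = ∅: f^{-1}(U) = ∅ ∈ τ_X ✓.
  U = {i}: f^{-1}(U) = {F, G, H, I} ∈ τ_X ✓.
  U = {h, i}: f^{-1}(U) = {F, G, H, I} ∈ τ_X ✓.
Every preimage lies in τ_X, so f IS continuous.


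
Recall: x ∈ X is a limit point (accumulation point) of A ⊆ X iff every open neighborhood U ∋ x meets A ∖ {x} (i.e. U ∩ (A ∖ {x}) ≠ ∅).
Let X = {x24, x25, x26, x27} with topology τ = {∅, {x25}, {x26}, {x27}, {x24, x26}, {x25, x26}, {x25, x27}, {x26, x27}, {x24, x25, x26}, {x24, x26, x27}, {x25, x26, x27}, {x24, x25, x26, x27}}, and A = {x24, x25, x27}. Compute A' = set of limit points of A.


A' = ∅

For each x ∈ X, list the open sets U ∈ τ with x ∈ U, then check whether U ∩ (A ∖ {x}) ≠ ∅ for every such U.
  x = x24: open {x24, x26} ∋ x has {x24, x26} ∩ (A ∖ {x24}) = ∅, so x is NOT a limit point.
  x = x25: open {x25} ∋ x has {x25} ∩ (A ∖ {x25}) = ∅, so x is NOT a limit point.
  x = x26: open {x26} ∋ x has {x26} ∩ (A ∖ {x26}) = ∅, so x is NOT a limit point.
  x = x27: open {x27} ∋ x has {x27} ∩ (A ∖ {x27}) = ∅, so x is NOT a limit point.
Collecting: A' = ∅.


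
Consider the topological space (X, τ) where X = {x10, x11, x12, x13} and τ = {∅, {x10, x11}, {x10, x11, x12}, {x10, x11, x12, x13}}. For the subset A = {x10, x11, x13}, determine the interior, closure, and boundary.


int(A) = {x10, x11}, cl(A) = {x10, x11, x12, x13}, ∂A = {x12, x13}.

Closed sets in (X, τ) are complements of opens:
  closed(X, τ) = {∅, {x13}, {x12, x13}, {x10, x11, x12, x13}}.
int(A) = ⋃ {U ∈ τ : U ⊆ A}. Opens contained in A: ∅, {x10, x11}.
Taking the union of these: int(A) = {x10, x11}.
cl(A) = ⋂ {C closed : A ⊆ C}. Closed sets containing A: {x10, x11, x12, x13}.
Intersecting these: cl(A) = {x10, x11, x12, x13}.
∂A = cl(A) ∖ int(A) = {x10, x11, x12, x13} ∖ {x10, x11} = {x12, x13}.
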